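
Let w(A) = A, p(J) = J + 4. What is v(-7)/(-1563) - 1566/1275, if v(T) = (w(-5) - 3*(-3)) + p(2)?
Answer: -820136/664275 ≈ -1.2346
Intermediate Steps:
p(J) = 4 + J
v(T) = 10 (v(T) = (-5 - 3*(-3)) + (4 + 2) = (-5 + 9) + 6 = 4 + 6 = 10)
v(-7)/(-1563) - 1566/1275 = 10/(-1563) - 1566/1275 = 10*(-1/1563) - 1566*1/1275 = -10/1563 - 522/425 = -820136/664275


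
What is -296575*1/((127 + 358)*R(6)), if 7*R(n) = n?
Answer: -415205/582 ≈ -713.41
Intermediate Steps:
R(n) = n/7
-296575*1/((127 + 358)*R(6)) = -296575*7/(6*(127 + 358)) = -296575/(485*(6/7)) = -296575/2910/7 = -296575*7/2910 = -415205/582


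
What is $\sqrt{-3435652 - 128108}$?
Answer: $4 i \sqrt{222735} \approx 1887.8 i$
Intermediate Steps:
$\sqrt{-3435652 - 128108} = \sqrt{-3563760} = 4 i \sqrt{222735}$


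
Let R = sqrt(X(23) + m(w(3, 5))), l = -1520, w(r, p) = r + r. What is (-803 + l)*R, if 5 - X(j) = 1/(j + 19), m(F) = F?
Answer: -2323*sqrt(19362)/42 ≈ -7696.2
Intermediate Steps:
w(r, p) = 2*r
X(j) = 5 - 1/(19 + j) (X(j) = 5 - 1/(j + 19) = 5 - 1/(19 + j))
R = sqrt(19362)/42 (R = sqrt((94 + 5*23)/(19 + 23) + 2*3) = sqrt((94 + 115)/42 + 6) = sqrt((1/42)*209 + 6) = sqrt(209/42 + 6) = sqrt(461/42) = sqrt(19362)/42 ≈ 3.3130)
(-803 + l)*R = (-803 - 1520)*(sqrt(19362)/42) = -2323*sqrt(19362)/42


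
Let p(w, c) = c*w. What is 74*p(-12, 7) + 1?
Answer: -6215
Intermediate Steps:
74*p(-12, 7) + 1 = 74*(7*(-12)) + 1 = 74*(-84) + 1 = -6216 + 1 = -6215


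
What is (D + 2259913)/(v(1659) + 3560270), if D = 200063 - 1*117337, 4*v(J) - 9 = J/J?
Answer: 151138/229695 ≈ 0.65799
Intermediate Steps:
v(J) = 5/2 (v(J) = 9/4 + (J/J)/4 = 9/4 + (¼)*1 = 9/4 + ¼ = 5/2)
D = 82726 (D = 200063 - 117337 = 82726)
(D + 2259913)/(v(1659) + 3560270) = (82726 + 2259913)/(5/2 + 3560270) = 2342639/(7120545/2) = 2342639*(2/7120545) = 151138/229695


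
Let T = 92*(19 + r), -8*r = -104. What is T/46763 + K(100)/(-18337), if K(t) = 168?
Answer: 46127944/857493131 ≈ 0.053794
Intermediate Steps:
r = 13 (r = -⅛*(-104) = 13)
T = 2944 (T = 92*(19 + 13) = 92*32 = 2944)
T/46763 + K(100)/(-18337) = 2944/46763 + 168/(-18337) = 2944*(1/46763) + 168*(-1/18337) = 2944/46763 - 168/18337 = 46127944/857493131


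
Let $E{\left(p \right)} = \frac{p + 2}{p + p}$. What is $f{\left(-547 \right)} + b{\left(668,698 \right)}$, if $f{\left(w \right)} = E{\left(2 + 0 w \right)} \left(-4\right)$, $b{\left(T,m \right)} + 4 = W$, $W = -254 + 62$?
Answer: $-200$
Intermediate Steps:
$W = -192$
$b{\left(T,m \right)} = -196$ ($b{\left(T,m \right)} = -4 - 192 = -196$)
$E{\left(p \right)} = \frac{2 + p}{2 p}$
$f{\left(w \right)} = -4$ ($f{\left(w \right)} = \frac{2 + \left(2 + 0 w\right)}{2 \left(2 + 0 w\right)} \left(-4\right) = \frac{2 + \left(2 + 0\right)}{2 \left(2 + 0\right)} \left(-4\right) = \frac{2 + 2}{2 \cdot 2} \left(-4\right) = \frac{1}{2} \cdot \frac{1}{2} \cdot 4 \left(-4\right) = 1 \left(-4\right) = -4$)
$f{\left(-547 \right)} + b{\left(668,698 \right)} = -4 - 196 = -200$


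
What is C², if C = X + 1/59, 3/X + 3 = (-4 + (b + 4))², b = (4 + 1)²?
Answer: 638401/1346743204 ≈ 0.00047403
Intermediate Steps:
b = 25 (b = 5² = 25)
X = 3/622 (X = 3/(-3 + (-4 + (25 + 4))²) = 3/(-3 + (-4 + 29)²) = 3/(-3 + 25²) = 3/(-3 + 625) = 3/622 ≈ 0.0048231)
C = 799/36698 (C = 3/622 + 1/59 = 799/36698 ≈ 0.021772)
C² = (799/36698)² = 638401/1346743204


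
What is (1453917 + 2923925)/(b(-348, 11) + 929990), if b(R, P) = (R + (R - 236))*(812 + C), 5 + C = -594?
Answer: 2188921/365737 ≈ 5.9850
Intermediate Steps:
C = -599 (C = -5 - 594 = -599)
b(R, P) = -50268 + 426*R (b(R, P) = (R + (R - 236))*(812 - 599) = (R + (-236 + R))*213 = (-236 + 2*R)*213 = -50268 + 426*R)
(1453917 + 2923925)/(b(-348, 11) + 929990) = (1453917 + 2923925)/((-50268 + 426*(-348)) + 929990) = 4377842/((-50268 - 148248) + 929990) = 4377842/(-198516 + 929990) = 4377842/731474 = 4377842*(1/731474) = 2188921/365737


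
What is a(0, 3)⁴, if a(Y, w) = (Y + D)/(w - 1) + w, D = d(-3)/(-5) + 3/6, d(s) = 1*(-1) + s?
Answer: 28398241/160000 ≈ 177.49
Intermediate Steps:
d(s) = -1 + s
D = 13/10 (D = (-1 - 3)/(-5) + 3/6 = -4*(-⅕) + 3*(⅙) = ⅘ + ½ = 13/10 ≈ 1.3000)
a(Y, w) = w + (13/10 + Y)/(-1 + w) (a(Y, w) = (Y + 13/10)/(w - 1) + w = (13/10 + Y)/(-1 + w) + w = w + (13/10 + Y)/(-1 + w))
a(0, 3)⁴ = ((13/10 + 0 + 3² - 1*3)/(-1 + 3))⁴ = ((13/10 + 0 + 9 - 3)/2)⁴ = ((½)*(73/10))⁴ = (73/20)⁴ = 28398241/160000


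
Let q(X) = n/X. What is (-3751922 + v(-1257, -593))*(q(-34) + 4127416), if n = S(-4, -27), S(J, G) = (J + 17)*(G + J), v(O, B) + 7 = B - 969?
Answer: -526736952171577/34 ≈ -1.5492e+13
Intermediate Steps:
v(O, B) = -976 + B (v(O, B) = -7 + (B - 969) = -7 + (-969 + B) = -976 + B)
S(J, G) = (17 + J)*(G + J)
n = -403 (n = (-4)² + 17*(-27) + 17*(-4) - 27*(-4) = 16 - 459 - 68 + 108 = -403)
q(X) = -403/X
(-3751922 + v(-1257, -593))*(q(-34) + 4127416) = (-3751922 + (-976 - 593))*(-403/(-34) + 4127416) = (-3751922 - 1569)*(-403*(-1/34) + 4127416) = -3753491*(403/34 + 4127416) = -3753491*140332547/34 = -526736952171577/34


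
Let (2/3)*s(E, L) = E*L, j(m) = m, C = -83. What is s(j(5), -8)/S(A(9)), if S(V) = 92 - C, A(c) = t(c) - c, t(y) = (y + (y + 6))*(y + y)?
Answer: -12/35 ≈ -0.34286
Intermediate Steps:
s(E, L) = 3*E*L/2 (s(E, L) = 3*(E*L)/2 = 3*E*L/2)
t(y) = 2*y*(6 + 2*y) (t(y) = (y + (6 + y))*(2*y) = (6 + 2*y)*(2*y) = 2*y*(6 + 2*y))
A(c) = -c + 4*c*(3 + c) (A(c) = 4*c*(3 + c) - c = -c + 4*c*(3 + c))
S(V) = 175 (S(V) = 92 - 1*(-83) = 92 + 83 = 175)
s(j(5), -8)/S(A(9)) = ((3/2)*5*(-8))/175 = -60*1/175 = -12/35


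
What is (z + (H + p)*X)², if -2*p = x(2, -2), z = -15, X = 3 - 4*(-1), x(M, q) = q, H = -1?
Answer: 225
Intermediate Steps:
X = 7 (X = 3 + 4 = 7)
p = 1 (p = -½*(-2) = 1)
(z + (H + p)*X)² = (-15 + (-1 + 1)*7)² = (-15 + 0*7)² = (-15 + 0)² = (-15)² = 225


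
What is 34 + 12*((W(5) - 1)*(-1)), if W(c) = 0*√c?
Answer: 46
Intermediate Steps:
W(c) = 0
34 + 12*((W(5) - 1)*(-1)) = 34 + 12*((0 - 1)*(-1)) = 34 + 12*(-1*(-1)) = 34 + 12*1 = 34 + 12 = 46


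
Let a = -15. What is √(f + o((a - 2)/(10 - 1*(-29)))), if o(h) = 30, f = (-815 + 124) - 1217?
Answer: I*√1878 ≈ 43.336*I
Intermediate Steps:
f = -1908 (f = -691 - 1217 = -1908)
√(f + o((a - 2)/(10 - 1*(-29)))) = √(-1908 + 30) = √(-1878) = I*√1878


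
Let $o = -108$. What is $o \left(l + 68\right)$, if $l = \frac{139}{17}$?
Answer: $- \frac{139860}{17} \approx -8227.1$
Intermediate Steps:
$l = \frac{139}{17}$ ($l = 139 \cdot \frac{1}{17} = \frac{139}{17} \approx 8.1765$)
$o \left(l + 68\right) = - 108 \left(\frac{139}{17} + 68\right) = \left(-108\right) \frac{1295}{17} = - \frac{139860}{17}$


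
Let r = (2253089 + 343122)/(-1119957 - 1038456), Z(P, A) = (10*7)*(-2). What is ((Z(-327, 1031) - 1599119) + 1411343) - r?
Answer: -405597741097/2158413 ≈ -1.8791e+5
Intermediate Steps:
Z(P, A) = -140 (Z(P, A) = 70*(-2) = -140)
r = -2596211/2158413 (r = 2596211/(-2158413) = 2596211*(-1/2158413) = -2596211/2158413 ≈ -1.2028)
((Z(-327, 1031) - 1599119) + 1411343) - r = ((-140 - 1599119) + 1411343) - 1*(-2596211/2158413) = (-1599259 + 1411343) + 2596211/2158413 = -187916 + 2596211/2158413 = -405597741097/2158413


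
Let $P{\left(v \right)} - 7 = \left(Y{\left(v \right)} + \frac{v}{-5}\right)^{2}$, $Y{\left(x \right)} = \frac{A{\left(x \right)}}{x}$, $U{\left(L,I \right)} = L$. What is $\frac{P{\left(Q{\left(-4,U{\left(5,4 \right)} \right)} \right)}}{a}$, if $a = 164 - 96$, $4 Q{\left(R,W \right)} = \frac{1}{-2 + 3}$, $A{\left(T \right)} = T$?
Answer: $\frac{3161}{27200} \approx 0.11621$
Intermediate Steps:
$Y{\left(x \right)} = 1$ ($Y{\left(x \right)} = \frac{x}{x} = 1$)
$Q{\left(R,W \right)} = \frac{1}{4}$ ($Q{\left(R,W \right)} = \frac{1}{4 \left(-2 + 3\right)} = \frac{1}{4 \cdot 1} = \frac{1}{4} \cdot 1 = \frac{1}{4}$)
$P{\left(v \right)} = 7 + \left(1 - \frac{v}{5}\right)^{2}$ ($P{\left(v \right)} = 7 + \left(1 + \frac{v}{-5}\right)^{2} = 7 + \left(1 + v \left(- \frac{1}{5}\right)\right)^{2} = 7 + \left(1 - \frac{v}{5}\right)^{2}$)
$a = 68$
$\frac{P{\left(Q{\left(-4,U{\left(5,4 \right)} \right)} \right)}}{a} = \frac{7 + \frac{\left(-5 + \frac{1}{4}\right)^{2}}{25}}{68} = \left(7 + \frac{\left(- \frac{19}{4}\right)^{2}}{25}\right) \frac{1}{68} = \left(7 + \frac{1}{25} \cdot \frac{361}{16}\right) \frac{1}{68} = \left(7 + \frac{361}{400}\right) \frac{1}{68} = \frac{3161}{400} \cdot \frac{1}{68} = \frac{3161}{27200}$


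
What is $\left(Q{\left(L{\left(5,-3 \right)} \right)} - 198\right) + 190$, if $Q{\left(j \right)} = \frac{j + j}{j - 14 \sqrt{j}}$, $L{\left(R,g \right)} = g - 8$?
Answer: $\frac{2 \left(- 56 \sqrt{11} + 33 i\right)}{- 11 i + 14 \sqrt{11}} \approx -7.8937 - 0.44863 i$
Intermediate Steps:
$L{\left(R,g \right)} = -8 + g$ ($L{\left(R,g \right)} = g - 8 = -8 + g$)
$Q{\left(j \right)} = \frac{2 j}{j - 14 \sqrt{j}}$
$\left(Q{\left(L{\left(5,-3 \right)} \right)} - 198\right) + 190 = \left(\frac{2 \left(-8 - 3\right)}{\left(-8 - 3\right) - 14 \sqrt{-8 - 3}} - 198\right) + 190 = \left(2 \left(-11\right) \frac{1}{-11 - 14 \sqrt{-11}} - 198\right) + 190 = \left(2 \left(-11\right) \frac{1}{-11 - 14 i \sqrt{11}} - 198\right) + 190 = \left(- \frac{22}{-11 - 14 i \sqrt{11}} - 198\right) + 190 = \left(-198 - \frac{22}{-11 - 14 i \sqrt{11}}\right) + 190 = -8 - \frac{22}{-11 - 14 i \sqrt{11}}$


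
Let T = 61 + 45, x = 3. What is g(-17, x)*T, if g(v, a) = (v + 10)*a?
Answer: -2226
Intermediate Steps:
T = 106
g(v, a) = a*(10 + v) (g(v, a) = (10 + v)*a = a*(10 + v))
g(-17, x)*T = (3*(10 - 17))*106 = (3*(-7))*106 = -21*106 = -2226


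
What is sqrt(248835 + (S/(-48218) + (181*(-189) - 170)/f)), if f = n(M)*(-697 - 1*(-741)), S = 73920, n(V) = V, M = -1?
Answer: sqrt(70222146566271469)/530398 ≈ 499.61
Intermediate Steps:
f = -44 (f = -(-697 - 1*(-741)) = -(-697 + 741) = -1*44 = -44)
sqrt(248835 + (S/(-48218) + (181*(-189) - 170)/f)) = sqrt(248835 + (73920/(-48218) + (181*(-189) - 170)/(-44))) = sqrt(248835 + (73920*(-1/48218) + (-34209 - 170)*(-1/44))) = sqrt(248835 + (-36960/24109 - 34379*(-1/44))) = sqrt(248835 + (-36960/24109 + 34379/44)) = sqrt(248835 + 827217071/1060796) = sqrt(264790389731/1060796) = sqrt(70222146566271469)/530398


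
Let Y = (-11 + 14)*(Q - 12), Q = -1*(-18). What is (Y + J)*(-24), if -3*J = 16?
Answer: -304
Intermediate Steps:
Q = 18
J = -16/3 (J = -⅓*16 = -16/3 ≈ -5.3333)
Y = 18 (Y = (-11 + 14)*(18 - 12) = 3*6 = 18)
(Y + J)*(-24) = (18 - 16/3)*(-24) = (38/3)*(-24) = -304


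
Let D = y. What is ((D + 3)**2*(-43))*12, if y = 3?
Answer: -18576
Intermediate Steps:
D = 3
((D + 3)**2*(-43))*12 = ((3 + 3)**2*(-43))*12 = (6**2*(-43))*12 = (36*(-43))*12 = -1548*12 = -18576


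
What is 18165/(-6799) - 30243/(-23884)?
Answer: -228230703/162387316 ≈ -1.4055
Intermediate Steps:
18165/(-6799) - 30243/(-23884) = 18165*(-1/6799) - 30243*(-1/23884) = -18165/6799 + 30243/23884 = -228230703/162387316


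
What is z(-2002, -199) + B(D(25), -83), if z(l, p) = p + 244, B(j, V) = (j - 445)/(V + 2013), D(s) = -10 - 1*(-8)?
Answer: 86403/1930 ≈ 44.768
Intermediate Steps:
D(s) = -2 (D(s) = -10 + 8 = -2)
B(j, V) = (-445 + j)/(2013 + V)
z(l, p) = 244 + p
z(-2002, -199) + B(D(25), -83) = (244 - 199) + (-445 - 2)/(2013 - 83) = 45 - 447/1930 = 86403/1930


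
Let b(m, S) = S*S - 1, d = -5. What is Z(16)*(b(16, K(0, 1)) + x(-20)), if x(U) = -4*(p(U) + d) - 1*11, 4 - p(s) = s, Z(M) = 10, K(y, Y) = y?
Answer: -880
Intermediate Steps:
p(s) = 4 - s
b(m, S) = -1 + S² (b(m, S) = S² - 1 = -1 + S²)
x(U) = -7 + 4*U (x(U) = -4*((4 - U) - 5) - 1*11 = -4*(-1 - U) - 11 = (4 + 4*U) - 11 = -7 + 4*U)
Z(16)*(b(16, K(0, 1)) + x(-20)) = 10*((-1 + 0²) + (-7 + 4*(-20))) = 10*((-1 + 0) + (-7 - 80)) = 10*(-1 - 87) = 10*(-88) = -880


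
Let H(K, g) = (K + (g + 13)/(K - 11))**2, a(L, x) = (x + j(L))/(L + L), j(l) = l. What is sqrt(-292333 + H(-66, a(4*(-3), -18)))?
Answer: I*sqrt(27316329487)/308 ≈ 536.61*I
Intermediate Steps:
a(L, x) = (L + x)/(2*L) (a(L, x) = (x + L)/(L + L) = (L + x)/((2*L)) = (L + x)*(1/(2*L)) = (L + x)/(2*L))
H(K, g) = (K + (13 + g)/(-11 + K))**2
sqrt(-292333 + H(-66, a(4*(-3), -18))) = sqrt(-292333 + (13 + (4*(-3) - 18)/(2*((4*(-3)))) + (-66)**2 - 11*(-66))**2/(-11 - 66)**2) = sqrt(-292333 + (13 + (1/2)*(-12 - 18)/(-12) + 4356 + 726)**2/(-77)**2) = sqrt(-292333 + (13 + (1/2)*(-1/12)*(-30) + 4356 + 726)**2/5929) = sqrt(-292333 + (13 + 5/4 + 4356 + 726)**2/5929) = sqrt(-292333 + (20385/4)**2/5929) = sqrt(-292333 + (1/5929)*(415548225/16)) = sqrt(-292333 + 415548225/94864) = sqrt(-27316329487/94864) = I*sqrt(27316329487)/308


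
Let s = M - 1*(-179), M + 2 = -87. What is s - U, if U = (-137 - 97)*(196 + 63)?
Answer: 60696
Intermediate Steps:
M = -89 (M = -2 - 87 = -89)
s = 90 (s = -89 - 1*(-179) = -89 + 179 = 90)
U = -60606 (U = -234*259 = -60606)
s - U = 90 - 1*(-60606) = 90 + 60606 = 60696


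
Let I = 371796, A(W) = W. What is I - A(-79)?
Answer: 371875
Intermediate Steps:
I - A(-79) = 371796 - 1*(-79) = 371796 + 79 = 371875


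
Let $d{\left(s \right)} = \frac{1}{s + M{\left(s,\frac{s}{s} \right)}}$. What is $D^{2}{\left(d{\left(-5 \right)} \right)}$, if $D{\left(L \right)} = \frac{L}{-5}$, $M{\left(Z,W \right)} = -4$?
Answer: $\frac{1}{2025} \approx 0.00049383$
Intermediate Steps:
$d{\left(s \right)} = \frac{1}{-4 + s}$ ($d{\left(s \right)} = \frac{1}{s - 4} = \frac{1}{-4 + s}$)
$D{\left(L \right)} = - \frac{L}{5}$ ($D{\left(L \right)} = L \left(- \frac{1}{5}\right) = - \frac{L}{5}$)
$D^{2}{\left(d{\left(-5 \right)} \right)} = \left(- \frac{1}{5 \left(-4 - 5\right)}\right)^{2} = \left(- \frac{1}{5 \left(-9\right)}\right)^{2} = \left(\left(- \frac{1}{5}\right) \left(- \frac{1}{9}\right)\right)^{2} = \left(\frac{1}{45}\right)^{2} = \frac{1}{2025}$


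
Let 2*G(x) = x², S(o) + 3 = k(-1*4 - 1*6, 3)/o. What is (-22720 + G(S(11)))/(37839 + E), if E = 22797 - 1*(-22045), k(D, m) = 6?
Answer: -5497511/20008802 ≈ -0.27475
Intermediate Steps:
S(o) = -3 + 6/o
G(x) = x²/2
E = 44842 (E = 22797 + 22045 = 44842)
(-22720 + G(S(11)))/(37839 + E) = (-22720 + (-3 + 6/11)²/2)/(37839 + 44842) = (-22720 + (-3 + 6*(1/11))²/2)/82681 = (-22720 + (-3 + 6/11)²/2)*(1/82681) = (-22720 + (-27/11)²/2)*(1/82681) = (-22720 + (½)*(729/121))*(1/82681) = (-22720 + 729/242)*(1/82681) = -5497511/242*1/82681 = -5497511/20008802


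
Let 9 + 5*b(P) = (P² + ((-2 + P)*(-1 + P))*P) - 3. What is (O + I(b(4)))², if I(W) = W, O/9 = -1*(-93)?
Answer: 17749369/25 ≈ 7.0998e+5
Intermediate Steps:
O = 837 (O = 9*(-1*(-93)) = 9*93 = 837)
b(P) = -12/5 + P²/5 + P*(-1 + P)*(-2 + P)/5 (b(P) = -9/5 + ((P² + ((-2 + P)*(-1 + P))*P) - 3)/5 = -9/5 + ((P² + ((-1 + P)*(-2 + P))*P) - 3)/5 = -9/5 + ((P² + P*(-1 + P)*(-2 + P)) - 3)/5 = -9/5 + (-3 + P² + P*(-1 + P)*(-2 + P))/5 = -9/5 + (-⅗ + P²/5 + P*(-1 + P)*(-2 + P)/5) = -12/5 + P²/5 + P*(-1 + P)*(-2 + P)/5)
(O + I(b(4)))² = (837 + (-12/5 - ⅖*4² + (⅕)*4³ + (⅖)*4))² = (837 + (-12/5 - ⅖*16 + (⅕)*64 + 8/5))² = (837 + (-12/5 - 32/5 + 64/5 + 8/5))² = (837 + 28/5)² = (4213/5)² = 17749369/25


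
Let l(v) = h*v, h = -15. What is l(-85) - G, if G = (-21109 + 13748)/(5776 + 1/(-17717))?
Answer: 130605488362/102333391 ≈ 1276.3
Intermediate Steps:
G = -130414837/102333391 (G = -7361/(5776 - 1/17717) = -7361/102333391/17717 = -7361*17717/102333391 = -130414837/102333391 ≈ -1.2744)
l(v) = -15*v
l(-85) - G = -15*(-85) - 1*(-130414837/102333391) = 1275 + 130414837/102333391 = 130605488362/102333391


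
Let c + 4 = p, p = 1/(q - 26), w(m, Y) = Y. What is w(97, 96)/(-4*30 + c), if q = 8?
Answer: -1728/2233 ≈ -0.77385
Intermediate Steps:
p = -1/18 (p = 1/(8 - 26) = 1/(-18) = -1/18 ≈ -0.055556)
c = -73/18 (c = -4 - 1/18 = -73/18 ≈ -4.0556)
w(97, 96)/(-4*30 + c) = 96/(-4*30 - 73/18) = 96/(-120 - 73/18) = 96/(-2233/18) = 96*(-18/2233) = -1728/2233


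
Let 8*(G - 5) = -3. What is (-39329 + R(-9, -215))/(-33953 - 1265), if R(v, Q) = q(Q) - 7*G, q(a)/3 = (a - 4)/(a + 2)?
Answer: 22355509/20003824 ≈ 1.1176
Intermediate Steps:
q(a) = 3*(-4 + a)/(2 + a) (q(a) = 3*((a - 4)/(a + 2)) = 3*((-4 + a)/(2 + a)) = 3*(-4 + a)/(2 + a))
G = 37/8 (G = 5 + (⅛)*(-3) = 5 - 3/8 = 37/8 ≈ 4.6250)
R(v, Q) = -259/8 + 3*(-4 + Q)/(2 + Q) (R(v, Q) = 3*(-4 + Q)/(2 + Q) - 7*37/8 = 3*(-4 + Q)/(2 + Q) - 259/8 = -259/8 + 3*(-4 + Q)/(2 + Q))
(-39329 + R(-9, -215))/(-33953 - 1265) = (-39329 + (-614 - 235*(-215))/(8*(2 - 215)))/(-33953 - 1265) = (-39329 + (⅛)*(-614 + 50525)/(-213))/(-35218) = (-39329 + (⅛)*(-1/213)*49911)*(-1/35218) = (-39329 - 16637/568)*(-1/35218) = -22355509/568*(-1/35218) = 22355509/20003824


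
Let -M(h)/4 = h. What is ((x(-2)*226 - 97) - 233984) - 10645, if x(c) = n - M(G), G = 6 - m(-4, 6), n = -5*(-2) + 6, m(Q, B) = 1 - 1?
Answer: -235686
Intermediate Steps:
m(Q, B) = 0
n = 16 (n = 10 + 6 = 16)
G = 6 (G = 6 - 1*0 = 6 + 0 = 6)
M(h) = -4*h
x(c) = 40 (x(c) = 16 - (-4)*6 = 16 - 1*(-24) = 16 + 24 = 40)
((x(-2)*226 - 97) - 233984) - 10645 = ((40*226 - 97) - 233984) - 10645 = ((9040 - 97) - 233984) - 10645 = (8943 - 233984) - 10645 = -225041 - 10645 = -235686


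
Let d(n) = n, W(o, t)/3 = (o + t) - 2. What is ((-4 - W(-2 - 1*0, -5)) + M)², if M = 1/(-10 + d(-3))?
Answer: 88804/169 ≈ 525.47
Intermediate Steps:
W(o, t) = -6 + 3*o + 3*t (W(o, t) = 3*((o + t) - 2) = 3*(-2 + o + t) = -6 + 3*o + 3*t)
M = -1/13 (M = 1/(-10 - 3) = 1/(-13) = -1/13 ≈ -0.076923)
((-4 - W(-2 - 1*0, -5)) + M)² = ((-4 - (-6 + 3*(-2 - 1*0) + 3*(-5))) - 1/13)² = ((-4 - (-6 + 3*(-2 + 0) - 15)) - 1/13)² = ((-4 - (-6 + 3*(-2) - 15)) - 1/13)² = ((-4 - (-6 - 6 - 15)) - 1/13)² = ((-4 - 1*(-27)) - 1/13)² = ((-4 + 27) - 1/13)² = (23 - 1/13)² = (298/13)² = 88804/169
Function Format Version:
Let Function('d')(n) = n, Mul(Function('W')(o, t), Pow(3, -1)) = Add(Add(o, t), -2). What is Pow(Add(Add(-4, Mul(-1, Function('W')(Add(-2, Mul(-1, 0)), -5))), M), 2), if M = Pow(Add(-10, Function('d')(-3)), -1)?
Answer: Rational(88804, 169) ≈ 525.47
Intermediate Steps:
Function('W')(o, t) = Add(-6, Mul(3, o), Mul(3, t)) (Function('W')(o, t) = Mul(3, Add(Add(o, t), -2)) = Mul(3, Add(-2, o, t)) = Add(-6, Mul(3, o), Mul(3, t)))
M = Rational(-1, 13) (M = Pow(Add(-10, -3), -1) = Pow(-13, -1) = Rational(-1, 13) ≈ -0.076923)
Pow(Add(Add(-4, Mul(-1, Function('W')(Add(-2, Mul(-1, 0)), -5))), M), 2) = Pow(Add(Add(-4, Mul(-1, Add(-6, Mul(3, Add(-2, Mul(-1, 0))), Mul(3, -5)))), Rational(-1, 13)), 2) = Pow(Add(Add(-4, Mul(-1, Add(-6, Mul(3, Add(-2, 0)), -15))), Rational(-1, 13)), 2) = Pow(Add(Add(-4, Mul(-1, Add(-6, Mul(3, -2), -15))), Rational(-1, 13)), 2) = Pow(Add(Add(-4, Mul(-1, Add(-6, -6, -15))), Rational(-1, 13)), 2) = Pow(Add(Add(-4, Mul(-1, -27)), Rational(-1, 13)), 2) = Pow(Add(Add(-4, 27), Rational(-1, 13)), 2) = Pow(Add(23, Rational(-1, 13)), 2) = Pow(Rational(298, 13), 2) = Rational(88804, 169)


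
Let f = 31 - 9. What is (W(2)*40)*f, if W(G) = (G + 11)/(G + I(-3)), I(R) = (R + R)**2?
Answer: 5720/19 ≈ 301.05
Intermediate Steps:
I(R) = 4*R**2 (I(R) = (2*R)**2 = 4*R**2)
f = 22
W(G) = (11 + G)/(36 + G) (W(G) = (G + 11)/(G + 4*(-3)**2) = (11 + G)/(G + 4*9) = (11 + G)/(G + 36) = (11 + G)/(36 + G))
(W(2)*40)*f = (((11 + 2)/(36 + 2))*40)*22 = ((13/38)*40)*22 = (260/19)*22 = 5720/19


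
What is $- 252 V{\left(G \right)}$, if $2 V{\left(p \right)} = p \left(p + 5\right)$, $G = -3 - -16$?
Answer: $-29484$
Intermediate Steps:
$G = 13$ ($G = -3 + 16 = 13$)
$V{\left(p \right)} = \frac{p \left(5 + p\right)}{2}$ ($V{\left(p \right)} = \frac{p \left(p + 5\right)}{2} = \frac{p \left(5 + p\right)}{2}$)
$- 252 V{\left(G \right)} = - 252 \cdot \frac{1}{2} \cdot 13 \left(5 + 13\right) = - 252 \cdot \frac{1}{2} \cdot 13 \cdot 18 = \left(-252\right) 117 = -29484$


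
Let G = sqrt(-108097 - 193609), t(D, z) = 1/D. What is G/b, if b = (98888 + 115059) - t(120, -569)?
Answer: 120*I*sqrt(301706)/25673639 ≈ 0.0025674*I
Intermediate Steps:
b = 25673639/120 (b = (98888 + 115059) - 1/120 = 213947 - 1*1/120 = 213947 - 1/120 = 25673639/120 ≈ 2.1395e+5)
G = I*sqrt(301706) (G = sqrt(-301706) = I*sqrt(301706) ≈ 549.28*I)
G/b = (I*sqrt(301706))/(25673639/120) = (I*sqrt(301706))*(120/25673639) = 120*I*sqrt(301706)/25673639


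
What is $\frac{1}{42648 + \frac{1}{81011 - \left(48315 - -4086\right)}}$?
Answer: $\frac{28610}{1220159281} \approx 2.3448 \cdot 10^{-5}$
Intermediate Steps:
$\frac{1}{42648 + \frac{1}{81011 - \left(48315 - -4086\right)}} = \frac{1}{42648 + \frac{1}{81011 - 52401}} = \frac{1}{42648 + \frac{1}{28610}} = \frac{1}{\frac{1220159281}{28610}} = \frac{28610}{1220159281}$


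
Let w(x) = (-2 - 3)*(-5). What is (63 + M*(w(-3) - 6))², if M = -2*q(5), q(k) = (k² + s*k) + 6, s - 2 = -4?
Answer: 540225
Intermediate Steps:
s = -2 (s = 2 - 4 = -2)
w(x) = 25 (w(x) = -5*(-5) = 25)
q(k) = 6 + k² - 2*k (q(k) = (k² - 2*k) + 6 = 6 + k² - 2*k)
M = -42 (M = -2*(6 + 5² - 2*5) = -2*(6 + 25 - 10) = -2*21 = -42)
(63 + M*(w(-3) - 6))² = (63 - 42*(25 - 6))² = (63 - 42*19)² = (63 - 798)² = (-735)² = 540225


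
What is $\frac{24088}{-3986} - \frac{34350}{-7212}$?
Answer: $- \frac{3066963}{2395586} \approx -1.2803$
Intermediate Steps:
$\frac{24088}{-3986} - \frac{34350}{-7212} = 24088 \left(- \frac{1}{3986}\right) - - \frac{5725}{1202} = - \frac{12044}{1993} + \frac{5725}{1202} = - \frac{3066963}{2395586}$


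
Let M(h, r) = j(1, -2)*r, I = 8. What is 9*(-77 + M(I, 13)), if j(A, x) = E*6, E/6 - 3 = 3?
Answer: 24579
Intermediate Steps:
E = 36 (E = 18 + 6*3 = 18 + 18 = 36)
j(A, x) = 216 (j(A, x) = 36*6 = 216)
M(h, r) = 216*r
9*(-77 + M(I, 13)) = 9*(-77 + 216*13) = 9*(-77 + 2808) = 9*2731 = 24579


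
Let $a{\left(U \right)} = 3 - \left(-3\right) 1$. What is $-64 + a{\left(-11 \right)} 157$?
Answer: $878$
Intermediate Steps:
$a{\left(U \right)} = 6$ ($a{\left(U \right)} = 3 - -3 = 3 + 3 = 6$)
$-64 + a{\left(-11 \right)} 157 = -64 + 6 \cdot 157 = -64 + 942 = 878$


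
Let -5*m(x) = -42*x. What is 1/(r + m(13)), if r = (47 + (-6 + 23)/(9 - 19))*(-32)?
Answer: -5/6702 ≈ -0.00074605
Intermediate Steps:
m(x) = 42*x/5 (m(x) = -(-42)*x/5 = 42*x/5)
r = -7248/5 (r = (47 + 17/(-10))*(-32) = (47 + 17*(-1/10))*(-32) = (47 - 17/10)*(-32) = (453/10)*(-32) = -7248/5 ≈ -1449.6)
1/(r + m(13)) = 1/(-7248/5 + (42/5)*13) = 1/(-7248/5 + 546/5) = 1/(-6702/5) = -5/6702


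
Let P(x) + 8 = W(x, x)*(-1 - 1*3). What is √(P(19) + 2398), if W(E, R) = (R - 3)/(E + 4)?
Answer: √1262838/23 ≈ 48.859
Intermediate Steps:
W(E, R) = (-3 + R)/(4 + E)
P(x) = -8 - 4*(-3 + x)/(4 + x) (P(x) = -8 + ((-3 + x)/(4 + x))*(-1 - 1*3) = -8 + ((-3 + x)/(4 + x))*(-1 - 3) = -8 + ((-3 + x)/(4 + x))*(-4) = -8 - 4*(-3 + x)/(4 + x))
√(P(19) + 2398) = √(4*(-5 - 3*19)/(4 + 19) + 2398) = √(4*(-5 - 57)/23 + 2398) = √(4*(1/23)*(-62) + 2398) = √(-248/23 + 2398) = √(54906/23) = √1262838/23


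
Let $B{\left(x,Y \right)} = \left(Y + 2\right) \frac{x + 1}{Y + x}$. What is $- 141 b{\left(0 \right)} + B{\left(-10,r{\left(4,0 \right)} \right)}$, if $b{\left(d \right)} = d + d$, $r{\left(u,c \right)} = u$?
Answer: $9$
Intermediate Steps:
$b{\left(d \right)} = 2 d$
$B{\left(x,Y \right)} = \frac{\left(1 + x\right) \left(2 + Y\right)}{Y + x}$ ($B{\left(x,Y \right)} = \left(2 + Y\right) \frac{1 + x}{Y + x} = \frac{\left(1 + x\right) \left(2 + Y\right)}{Y + x}$)
$- 141 b{\left(0 \right)} + B{\left(-10,r{\left(4,0 \right)} \right)} = - 141 \cdot 2 \cdot 0 + \frac{2 + 4 + 2 \left(-10\right) + 4 \left(-10\right)}{4 - 10} = \left(-141\right) 0 + \frac{2 + 4 - 20 - 40}{-6} = 0 - -9 = 0 + 9 = 9$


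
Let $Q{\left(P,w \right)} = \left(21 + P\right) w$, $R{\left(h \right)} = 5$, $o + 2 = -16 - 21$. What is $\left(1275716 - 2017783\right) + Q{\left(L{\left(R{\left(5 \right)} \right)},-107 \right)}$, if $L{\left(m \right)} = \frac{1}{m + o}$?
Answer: $- \frac{25306569}{34} \approx -7.4431 \cdot 10^{5}$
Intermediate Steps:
$o = -39$ ($o = -2 - 37 = -39$)
$L{\left(m \right)} = \frac{1}{-39 + m}$ ($L{\left(m \right)} = \frac{1}{m - 39} = \frac{1}{-39 + m}$)
$Q{\left(P,w \right)} = w \left(21 + P\right)$
$\left(1275716 - 2017783\right) + Q{\left(L{\left(R{\left(5 \right)} \right)},-107 \right)} = \left(1275716 - 2017783\right) - 107 \left(21 + \frac{1}{-39 + 5}\right) = \left(1275716 - 2017783\right) - 107 \left(21 + \frac{1}{-34}\right) = -742067 - 107 \left(21 - \frac{1}{34}\right) = -742067 - \frac{76291}{34} = - \frac{25306569}{34}$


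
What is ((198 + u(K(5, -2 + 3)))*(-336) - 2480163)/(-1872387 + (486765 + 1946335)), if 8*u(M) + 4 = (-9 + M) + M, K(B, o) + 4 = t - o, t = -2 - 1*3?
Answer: -2545305/560713 ≈ -4.5394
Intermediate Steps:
t = -5 (t = -2 - 3 = -5)
K(B, o) = -9 - o (K(B, o) = -4 + (-5 - o) = -9 - o)
u(M) = -13/8 + M/4 (u(M) = -½ + ((-9 + M) + M)/8 = -½ + (-9 + 2*M)/8 = -½ + (-9/8 + M/4) = -13/8 + M/4)
((198 + u(K(5, -2 + 3)))*(-336) - 2480163)/(-1872387 + (486765 + 1946335)) = ((198 + (-13/8 + (-9 - (-2 + 3))/4))*(-336) - 2480163)/(-1872387 + (486765 + 1946335)) = ((198 + (-13/8 + (-9 - 1*1)/4))*(-336) - 2480163)/(-1872387 + 2433100) = ((198 + (-13/8 + (-9 - 1)/4))*(-336) - 2480163)/560713 = ((198 + (-13/8 + (¼)*(-10)))*(-336) - 2480163)*(1/560713) = ((198 + (-13/8 - 5/2))*(-336) - 2480163)*(1/560713) = ((198 - 33/8)*(-336) - 2480163)*(1/560713) = ((1551/8)*(-336) - 2480163)*(1/560713) = (-65142 - 2480163)*(1/560713) = -2545305*1/560713 = -2545305/560713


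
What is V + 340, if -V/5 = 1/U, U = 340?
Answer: 23119/68 ≈ 339.99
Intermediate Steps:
V = -1/68 (V = -5/340 = -5*1/340 = -1/68 ≈ -0.014706)
V + 340 = -1/68 + 340 = 23119/68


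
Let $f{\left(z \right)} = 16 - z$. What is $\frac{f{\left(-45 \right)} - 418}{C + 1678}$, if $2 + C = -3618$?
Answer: $\frac{357}{1942} \approx 0.18383$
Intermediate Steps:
$C = -3620$ ($C = -2 - 3618 = -3620$)
$\frac{f{\left(-45 \right)} - 418}{C + 1678} = \frac{\left(16 - -45\right) - 418}{-3620 + 1678} = \frac{\left(16 + 45\right) - 418}{-1942} = \left(61 - 418\right) \left(- \frac{1}{1942}\right) = \left(-357\right) \left(- \frac{1}{1942}\right) = \frac{357}{1942}$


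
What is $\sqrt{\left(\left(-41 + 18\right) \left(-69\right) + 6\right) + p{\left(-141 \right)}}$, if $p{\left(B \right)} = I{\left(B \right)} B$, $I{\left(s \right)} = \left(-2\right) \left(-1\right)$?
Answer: $\sqrt{1311} \approx 36.208$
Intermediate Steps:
$I{\left(s \right)} = 2$
$p{\left(B \right)} = 2 B$
$\sqrt{\left(\left(-41 + 18\right) \left(-69\right) + 6\right) + p{\left(-141 \right)}} = \sqrt{\left(\left(-41 + 18\right) \left(-69\right) + 6\right) + 2 \left(-141\right)} = \sqrt{\left(\left(-23\right) \left(-69\right) + 6\right) - 282} = \sqrt{\left(1587 + 6\right) - 282} = \sqrt{1593 - 282} = \sqrt{1311}$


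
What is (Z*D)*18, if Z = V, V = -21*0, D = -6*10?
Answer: 0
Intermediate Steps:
D = -60
V = 0
Z = 0
(Z*D)*18 = (0*(-60))*18 = 0*18 = 0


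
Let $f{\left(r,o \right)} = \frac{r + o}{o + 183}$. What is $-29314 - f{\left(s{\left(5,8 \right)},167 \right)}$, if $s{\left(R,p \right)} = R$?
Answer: $- \frac{5130036}{175} \approx -29315.0$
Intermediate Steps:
$f{\left(r,o \right)} = \frac{o + r}{183 + o}$
$-29314 - f{\left(s{\left(5,8 \right)},167 \right)} = -29314 - \frac{167 + 5}{183 + 167} = -29314 - \frac{1}{350} \cdot 172 = -29314 - \frac{86}{175} = - \frac{5130036}{175}$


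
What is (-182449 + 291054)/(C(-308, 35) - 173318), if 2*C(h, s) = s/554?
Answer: -120334340/192036309 ≈ -0.62662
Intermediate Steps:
C(h, s) = s/1108 (C(h, s) = (s/554)/2 = s/1108)
(-182449 + 291054)/(C(-308, 35) - 173318) = (-182449 + 291054)/((1/1108)*35 - 173318) = 108605/(35/1108 - 173318) = 108605/(-192036309/1108) = 108605*(-1108/192036309) = -120334340/192036309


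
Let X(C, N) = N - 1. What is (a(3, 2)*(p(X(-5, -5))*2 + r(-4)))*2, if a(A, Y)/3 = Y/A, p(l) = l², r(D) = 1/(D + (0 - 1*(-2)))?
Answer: 286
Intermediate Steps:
X(C, N) = -1 + N
r(D) = 1/(2 + D) (r(D) = 1/(D + (0 + 2)) = 1/(D + 2) = 1/(2 + D))
a(A, Y) = 3*Y/A (a(A, Y) = 3*(Y/A) = 3*Y/A)
(a(3, 2)*(p(X(-5, -5))*2 + r(-4)))*2 = ((3*2/3)*((-1 - 5)²*2 + 1/(2 - 4)))*2 = ((3*2*(⅓))*((-6)²*2 + 1/(-2)))*2 = (2*(36*2 - ½))*2 = (2*(72 - ½))*2 = (2*(143/2))*2 = 143*2 = 286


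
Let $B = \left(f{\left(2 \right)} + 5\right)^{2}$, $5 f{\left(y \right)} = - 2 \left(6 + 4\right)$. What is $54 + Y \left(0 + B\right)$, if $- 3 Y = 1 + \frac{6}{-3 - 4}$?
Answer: $\frac{1133}{21} \approx 53.952$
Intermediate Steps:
$f{\left(y \right)} = -4$ ($f{\left(y \right)} = \frac{\left(-2\right) \left(6 + 4\right)}{5} = \frac{\left(-2\right) 10}{5} = \frac{1}{5} \left(-20\right) = -4$)
$Y = - \frac{1}{21}$ ($Y = - \frac{1 + \frac{6}{-3 - 4}}{3} = - \frac{1 + \frac{6}{-7}}{3} = - \frac{1 + 6 \left(- \frac{1}{7}\right)}{3} = - \frac{1 - \frac{6}{7}}{3} = \left(- \frac{1}{3}\right) \frac{1}{7} = - \frac{1}{21} \approx -0.047619$)
$B = 1$ ($B = \left(-4 + 5\right)^{2} = 1^{2} = 1$)
$54 + Y \left(0 + B\right) = 54 - \frac{0 + 1}{21} = 54 - \frac{1}{21} = \frac{1133}{21}$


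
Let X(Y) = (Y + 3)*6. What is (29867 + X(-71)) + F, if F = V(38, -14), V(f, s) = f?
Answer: 29497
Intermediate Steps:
F = 38
X(Y) = 18 + 6*Y (X(Y) = (3 + Y)*6 = 18 + 6*Y)
(29867 + X(-71)) + F = (29867 + (18 + 6*(-71))) + 38 = (29867 + (18 - 426)) + 38 = (29867 - 408) + 38 = 29459 + 38 = 29497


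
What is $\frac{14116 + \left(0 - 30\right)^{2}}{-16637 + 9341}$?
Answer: $- \frac{1877}{912} \approx -2.0581$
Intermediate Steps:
$\frac{14116 + \left(0 - 30\right)^{2}}{-16637 + 9341} = \frac{14116 + \left(-30\right)^{2}}{-7296} = \left(14116 + 900\right) \left(- \frac{1}{7296}\right) = 15016 \left(- \frac{1}{7296}\right) = - \frac{1877}{912}$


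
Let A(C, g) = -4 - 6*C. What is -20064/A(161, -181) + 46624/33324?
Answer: 89229752/4040535 ≈ 22.084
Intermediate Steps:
-20064/A(161, -181) + 46624/33324 = -20064/(-4 - 6*161) + 46624/33324 = -20064/(-4 - 966) + 46624*(1/33324) = -20064/(-970) + 11656/8331 = -20064*(-1/970) + 11656/8331 = 10032/485 + 11656/8331 = 89229752/4040535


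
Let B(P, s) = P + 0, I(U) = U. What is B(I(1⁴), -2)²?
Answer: 1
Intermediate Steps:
B(P, s) = P
B(I(1⁴), -2)² = (1⁴)² = 1² = 1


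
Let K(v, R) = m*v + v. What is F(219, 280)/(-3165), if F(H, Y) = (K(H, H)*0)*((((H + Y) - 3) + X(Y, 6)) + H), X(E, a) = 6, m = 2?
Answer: 0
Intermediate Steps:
K(v, R) = 3*v (K(v, R) = 2*v + v = 3*v)
F(H, Y) = 0 (F(H, Y) = ((3*H)*0)*((((H + Y) - 3) + 6) + H) = 0*(((-3 + H + Y) + 6) + H) = 0*((3 + H + Y) + H) = 0*(3 + Y + 2*H) = 0)
F(219, 280)/(-3165) = 0/(-3165) = 0*(-1/3165) = 0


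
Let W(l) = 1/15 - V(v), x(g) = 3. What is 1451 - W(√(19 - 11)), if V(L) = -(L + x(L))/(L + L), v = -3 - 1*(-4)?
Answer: 21734/15 ≈ 1448.9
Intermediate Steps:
v = 1 (v = -3 + 4 = 1)
V(L) = -(3 + L)/(2*L) (V(L) = -(L + 3)/(L + L) = -(3 + L)/(2*L))
W(l) = 31/15 (W(l) = 1/15 - (-3 - 1*1)/(2*1) = 1/15 - (-3 - 1)/2 = 1/15 - (-4)/2 = 1/15 - 1*(-2) = 1/15 + 2 = 31/15)
1451 - W(√(19 - 11)) = 1451 - 1*31/15 = 1451 - 31/15 = 21734/15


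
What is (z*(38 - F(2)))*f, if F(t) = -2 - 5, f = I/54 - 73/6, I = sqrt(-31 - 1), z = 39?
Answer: -42705/2 + 130*I*sqrt(2) ≈ -21353.0 + 183.85*I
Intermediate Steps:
I = 4*I*sqrt(2) (I = sqrt(-32) = 4*I*sqrt(2) ≈ 5.6569*I)
f = -73/6 + 2*I*sqrt(2)/27 (f = (4*I*sqrt(2))/54 - 73/6 = (4*I*sqrt(2))*(1/54) - 73*1/6 = 2*I*sqrt(2)/27 - 73/6 = -73/6 + 2*I*sqrt(2)/27 ≈ -12.167 + 0.10476*I)
F(t) = -7
(z*(38 - F(2)))*f = (39*(38 - 1*(-7)))*(-73/6 + 2*I*sqrt(2)/27) = (39*(38 + 7))*(-73/6 + 2*I*sqrt(2)/27) = (39*45)*(-73/6 + 2*I*sqrt(2)/27) = 1755*(-73/6 + 2*I*sqrt(2)/27) = -42705/2 + 130*I*sqrt(2)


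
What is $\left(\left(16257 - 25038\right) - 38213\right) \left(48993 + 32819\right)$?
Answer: $-3844673128$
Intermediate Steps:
$\left(\left(16257 - 25038\right) - 38213\right) \left(48993 + 32819\right) = \left(\left(16257 - 25038\right) - 38213\right) 81812 = \left(-8781 - 38213\right) 81812 = \left(-46994\right) 81812 = -3844673128$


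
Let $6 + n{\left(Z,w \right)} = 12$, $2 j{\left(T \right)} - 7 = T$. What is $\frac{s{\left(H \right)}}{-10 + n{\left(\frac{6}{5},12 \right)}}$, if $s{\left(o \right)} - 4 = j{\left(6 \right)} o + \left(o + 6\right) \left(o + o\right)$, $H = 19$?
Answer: $- \frac{2155}{8} \approx -269.38$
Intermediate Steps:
$j{\left(T \right)} = \frac{7}{2} + \frac{T}{2}$
$n{\left(Z,w \right)} = 6$ ($n{\left(Z,w \right)} = -6 + 12 = 6$)
$s{\left(o \right)} = 4 + \frac{13 o}{2} + 2 o \left(6 + o\right)$ ($s{\left(o \right)} = 4 + \left(\left(\frac{7}{2} + \frac{1}{2} \cdot 6\right) o + \left(o + 6\right) \left(o + o\right)\right) = 4 + \left(\left(\frac{7}{2} + 3\right) o + \left(6 + o\right) 2 o\right) = 4 + \left(\frac{13 o}{2} + 2 o \left(6 + o\right)\right) = 4 + \frac{13 o}{2} + 2 o \left(6 + o\right)$)
$\frac{s{\left(H \right)}}{-10 + n{\left(\frac{6}{5},12 \right)}} = \frac{4 + 2 \cdot 19^{2} + \frac{37}{2} \cdot 19}{-10 + 6} = \frac{4 + 2 \cdot 361 + \frac{703}{2}}{-4} = - \frac{4 + 722 + \frac{703}{2}}{4} = \left(- \frac{1}{4}\right) \frac{2155}{2} = - \frac{2155}{8}$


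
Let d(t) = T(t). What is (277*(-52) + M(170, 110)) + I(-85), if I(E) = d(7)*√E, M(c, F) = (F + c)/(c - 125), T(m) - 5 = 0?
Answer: -129580/9 + 5*I*√85 ≈ -14398.0 + 46.098*I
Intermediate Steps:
T(m) = 5 (T(m) = 5 + 0 = 5)
d(t) = 5
M(c, F) = (F + c)/(-125 + c)
I(E) = 5*√E
(277*(-52) + M(170, 110)) + I(-85) = (277*(-52) + (110 + 170)/(-125 + 170)) + 5*√(-85) = (-14404 + 280/45) + 5*(I*√85) = (-14404 + (1/45)*280) + 5*I*√85 = (-14404 + 56/9) + 5*I*√85 = -129580/9 + 5*I*√85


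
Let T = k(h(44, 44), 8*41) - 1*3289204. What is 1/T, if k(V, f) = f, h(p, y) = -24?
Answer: -1/3288876 ≈ -3.0405e-7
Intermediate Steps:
T = -3288876 (T = 8*41 - 1*3289204 = 328 - 3289204 = -3288876)
1/T = 1/(-3288876) = -1/3288876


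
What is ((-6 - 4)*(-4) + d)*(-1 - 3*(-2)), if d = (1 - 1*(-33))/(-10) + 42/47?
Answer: 8811/47 ≈ 187.47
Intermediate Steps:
d = -589/235 (d = (1 + 33)*(-⅒) + 42*(1/47) = 34*(-⅒) + 42/47 = -17/5 + 42/47 = -589/235 ≈ -2.5064)
((-6 - 4)*(-4) + d)*(-1 - 3*(-2)) = ((-6 - 4)*(-4) - 589/235)*(-1 - 3*(-2)) = (-10*(-4) - 589/235)*(-1 + 6) = (40 - 589/235)*5 = (8811/235)*5 = 8811/47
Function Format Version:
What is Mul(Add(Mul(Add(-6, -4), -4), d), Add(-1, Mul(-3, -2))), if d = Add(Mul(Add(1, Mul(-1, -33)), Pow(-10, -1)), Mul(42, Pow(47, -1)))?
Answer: Rational(8811, 47) ≈ 187.47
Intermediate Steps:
d = Rational(-589, 235) (d = Add(Mul(Add(1, 33), Rational(-1, 10)), Mul(42, Rational(1, 47))) = Add(Mul(34, Rational(-1, 10)), Rational(42, 47)) = Add(Rational(-17, 5), Rational(42, 47)) = Rational(-589, 235) ≈ -2.5064)
Mul(Add(Mul(Add(-6, -4), -4), d), Add(-1, Mul(-3, -2))) = Mul(Add(Mul(Add(-6, -4), -4), Rational(-589, 235)), Add(-1, Mul(-3, -2))) = Mul(Add(Mul(-10, -4), Rational(-589, 235)), Add(-1, 6)) = Mul(Add(40, Rational(-589, 235)), 5) = Mul(Rational(8811, 235), 5) = Rational(8811, 47)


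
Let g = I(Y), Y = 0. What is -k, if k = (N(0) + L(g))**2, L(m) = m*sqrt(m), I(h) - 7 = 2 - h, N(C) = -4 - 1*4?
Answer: -361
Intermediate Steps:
N(C) = -8 (N(C) = -4 - 4 = -8)
I(h) = 9 - h (I(h) = 7 + (2 - h) = 9 - h)
g = 9 (g = 9 - 1*0 = 9 + 0 = 9)
L(m) = m**(3/2)
k = 361 (k = (-8 + 9**(3/2))**2 = (-8 + 27)**2 = 19**2 = 361)
-k = -1*361 = -361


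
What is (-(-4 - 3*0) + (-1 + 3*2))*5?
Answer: 45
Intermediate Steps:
(-(-4 - 3*0) + (-1 + 3*2))*5 = (-(-4 + 0) + (-1 + 6))*5 = (-1*(-4) + 5)*5 = (4 + 5)*5 = 9*5 = 45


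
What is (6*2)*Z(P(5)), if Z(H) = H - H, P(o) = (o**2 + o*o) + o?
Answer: 0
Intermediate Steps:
P(o) = o + 2*o**2 (P(o) = (o**2 + o**2) + o = 2*o**2 + o = o + 2*o**2)
Z(H) = 0
(6*2)*Z(P(5)) = (6*2)*0 = 12*0 = 0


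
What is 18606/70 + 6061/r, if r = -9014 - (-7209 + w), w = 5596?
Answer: 9805624/37005 ≈ 264.98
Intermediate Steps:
r = -7401 (r = -9014 - (-7209 + 5596) = -9014 - 1*(-1613) = -9014 + 1613 = -7401)
18606/70 + 6061/r = 18606/70 + 6061/(-7401) = 18606*(1/70) + 6061*(-1/7401) = 1329/5 - 6061/7401 = 9805624/37005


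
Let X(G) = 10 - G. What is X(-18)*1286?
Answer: 36008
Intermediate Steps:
X(-18)*1286 = (10 - 1*(-18))*1286 = (10 + 18)*1286 = 28*1286 = 36008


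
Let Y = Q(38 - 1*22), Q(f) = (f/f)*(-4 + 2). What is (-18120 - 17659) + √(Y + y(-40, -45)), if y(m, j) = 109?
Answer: -35779 + √107 ≈ -35769.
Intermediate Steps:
Q(f) = -2 (Q(f) = 1*(-2) = -2)
Y = -2
(-18120 - 17659) + √(Y + y(-40, -45)) = (-18120 - 17659) + √(-2 + 109) = -35779 + √107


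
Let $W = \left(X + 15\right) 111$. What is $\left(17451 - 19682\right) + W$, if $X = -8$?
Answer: $-1454$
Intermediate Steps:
$W = 777$ ($W = \left(-8 + 15\right) 111 = 7 \cdot 111 = 777$)
$\left(17451 - 19682\right) + W = \left(17451 - 19682\right) + 777 = -2231 + 777 = -1454$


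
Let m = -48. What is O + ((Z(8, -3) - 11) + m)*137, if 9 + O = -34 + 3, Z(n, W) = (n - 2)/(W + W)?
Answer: -8260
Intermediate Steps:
Z(n, W) = (-2 + n)/(2*W) (Z(n, W) = (-2 + n)/((2*W)) = (-2 + n)*(1/(2*W)) = (-2 + n)/(2*W))
O = -40 (O = -9 + (-34 + 3) = -9 - 31 = -40)
O + ((Z(8, -3) - 11) + m)*137 = -40 + (((½)*(-2 + 8)/(-3) - 11) - 48)*137 = -40 + (((½)*(-⅓)*6 - 11) - 48)*137 = -40 + ((-1 - 11) - 48)*137 = -40 + (-12 - 48)*137 = -40 - 60*137 = -40 - 8220 = -8260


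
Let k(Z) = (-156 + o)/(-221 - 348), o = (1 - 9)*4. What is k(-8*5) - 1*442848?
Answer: -251980324/569 ≈ -4.4285e+5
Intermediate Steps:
o = -32 (o = -8*4 = -32)
k(Z) = 188/569 (k(Z) = (-156 - 32)/(-221 - 348) = -188/(-569) = -188*(-1/569) = 188/569)
k(-8*5) - 1*442848 = 188/569 - 1*442848 = 188/569 - 442848 = -251980324/569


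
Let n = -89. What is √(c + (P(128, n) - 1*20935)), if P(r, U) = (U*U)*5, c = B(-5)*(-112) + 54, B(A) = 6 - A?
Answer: 2*√4373 ≈ 132.26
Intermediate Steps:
c = -1178 (c = (6 - 1*(-5))*(-112) + 54 = (6 + 5)*(-112) + 54 = 11*(-112) + 54 = -1232 + 54 = -1178)
P(r, U) = 5*U² (P(r, U) = U²*5 = 5*U²)
√(c + (P(128, n) - 1*20935)) = √(-1178 + (5*(-89)² - 1*20935)) = √(-1178 + (5*7921 - 20935)) = √(-1178 + (39605 - 20935)) = √(-1178 + 18670) = √17492 = 2*√4373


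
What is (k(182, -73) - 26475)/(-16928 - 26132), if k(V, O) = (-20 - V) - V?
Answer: 26859/43060 ≈ 0.62376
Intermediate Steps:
k(V, O) = -20 - 2*V
(k(182, -73) - 26475)/(-16928 - 26132) = ((-20 - 2*182) - 26475)/(-16928 - 26132) = ((-20 - 364) - 26475)/(-43060) = (-384 - 26475)*(-1/43060) = -26859*(-1/43060) = 26859/43060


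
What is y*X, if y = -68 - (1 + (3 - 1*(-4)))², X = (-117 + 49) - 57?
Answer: 16500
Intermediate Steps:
X = -125 (X = -68 - 57 = -125)
y = -132 (y = -68 - (1 + (3 + 4))² = -68 - (1 + 7)² = -68 - 1*8² = -68 - 1*64 = -68 - 64 = -132)
y*X = -132*(-125) = 16500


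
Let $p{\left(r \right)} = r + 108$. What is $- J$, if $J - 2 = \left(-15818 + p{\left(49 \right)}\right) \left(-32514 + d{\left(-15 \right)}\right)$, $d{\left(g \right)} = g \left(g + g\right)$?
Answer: $-502154306$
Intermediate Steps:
$p{\left(r \right)} = 108 + r$
$d{\left(g \right)} = 2 g^{2}$ ($d{\left(g \right)} = g 2 g = 2 g^{2}$)
$J = 502154306$ ($J = 2 + \left(-15818 + \left(108 + 49\right)\right) \left(-32514 + 2 \left(-15\right)^{2}\right) = 2 + \left(-15818 + 157\right) \left(-32514 + 2 \cdot 225\right) = 2 - 15661 \left(-32514 + 450\right) = 2 - -502154304 = 2 + 502154304 = 502154306$)
$- J = \left(-1\right) 502154306 = -502154306$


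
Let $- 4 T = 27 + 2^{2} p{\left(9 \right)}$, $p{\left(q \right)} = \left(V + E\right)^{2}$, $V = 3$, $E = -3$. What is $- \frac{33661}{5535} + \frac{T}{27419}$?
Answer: $- \frac{90047641}{14806260} \approx -6.0817$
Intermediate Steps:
$p{\left(q \right)} = 0$ ($p{\left(q \right)} = \left(3 - 3\right)^{2} = 0^{2} = 0$)
$T = - \frac{27}{4}$ ($T = - \frac{27 + 2^{2} \cdot 0}{4} = - \frac{27 + 4 \cdot 0}{4} = - \frac{27 + 0}{4} = \left(- \frac{1}{4}\right) 27 = - \frac{27}{4} \approx -6.75$)
$- \frac{33661}{5535} + \frac{T}{27419} = - \frac{33661}{5535} - \frac{27}{4 \cdot 27419} = \left(-33661\right) \frac{1}{5535} - \frac{27}{109676} = - \frac{821}{135} - \frac{27}{109676} = - \frac{90047641}{14806260}$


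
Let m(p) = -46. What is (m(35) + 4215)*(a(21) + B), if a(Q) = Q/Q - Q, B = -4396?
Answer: -18410304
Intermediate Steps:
a(Q) = 1 - Q
(m(35) + 4215)*(a(21) + B) = (-46 + 4215)*((1 - 1*21) - 4396) = 4169*((1 - 21) - 4396) = 4169*(-20 - 4396) = 4169*(-4416) = -18410304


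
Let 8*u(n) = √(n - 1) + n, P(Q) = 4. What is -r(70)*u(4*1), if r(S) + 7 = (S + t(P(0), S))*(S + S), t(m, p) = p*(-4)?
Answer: 29407/2 + 29407*√3/8 ≈ 21070.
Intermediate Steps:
t(m, p) = -4*p
u(n) = n/8 + √(-1 + n)/8 (u(n) = (√(n - 1) + n)/8 = (√(-1 + n) + n)/8 = (n + √(-1 + n))/8 = n/8 + √(-1 + n)/8)
r(S) = -7 - 6*S² (r(S) = -7 + (S - 4*S)*(S + S) = -7 + (-3*S)*(2*S) = -7 - 6*S²)
-r(70)*u(4*1) = -(-7 - 6*70²)*((4*1)/8 + √(-1 + 4*1)/8) = -(-7 - 6*4900)*((⅛)*4 + √(-1 + 4)/8) = -(-7 - 29400)*(½ + √3/8) = -(-29407)*(½ + √3/8) = -(-29407/2 - 29407*√3/8) = 29407/2 + 29407*√3/8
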